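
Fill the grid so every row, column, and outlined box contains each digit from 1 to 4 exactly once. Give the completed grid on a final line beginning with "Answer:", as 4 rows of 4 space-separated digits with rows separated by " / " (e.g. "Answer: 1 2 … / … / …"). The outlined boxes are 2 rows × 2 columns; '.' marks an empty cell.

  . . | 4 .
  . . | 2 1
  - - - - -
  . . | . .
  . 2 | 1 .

Step 1. [r3c3∈{3}] nothing but 3 survives at r3c3, so r3c3=3.
Step 2. [r4c1∈{3,4}] row 4 places 3 nowhere but r4c1, so r4c1=3.
Step 3. [r2c2∈{3,4}] across row 2, 3 lands solely at r2c2. So r2c2=3.
Step 4. [r3c2∈{1,4}] col 2 places 4 nowhere but r3c2 ⇒ r3c2=4.
Step 5. [r1c1∈{1,2}] in row 1, 2 fits only at r1c1 ⇒ r1c1=2.
Step 6. [r4c4∈{4}] only 4 remains possible at r4c4 ⇒ r4c4=4.
Step 7. [r3c4∈{2}] r3c4's peers cover all but 2, so r3c4=2.
Step 8. [r2c1∈{4}] r2c1 has the single candidate 4 ⇒ r2c1=4.
Step 9. [r1c2∈{1}] r1c2 has the single candidate 1 ⇒ r1c2=1.
Step 10. [r1c4∈{3}] r1c4 is down to just 3. So r1c4=3.
Step 11. [r3c1∈{1}] r3c1's peers cover all but 1. So r3c1=1.

Answer: 2 1 4 3 / 4 3 2 1 / 1 4 3 2 / 3 2 1 4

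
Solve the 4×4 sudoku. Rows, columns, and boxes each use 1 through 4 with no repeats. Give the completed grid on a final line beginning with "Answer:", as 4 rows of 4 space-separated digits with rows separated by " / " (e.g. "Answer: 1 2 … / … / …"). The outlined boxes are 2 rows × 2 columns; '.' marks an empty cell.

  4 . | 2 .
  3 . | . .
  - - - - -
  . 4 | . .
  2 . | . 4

Step 1. [r2c4∈{1}] r2c4 is down to just 1. So r2c4=1.
Step 2. [r4c2∈{1,3}] 3 has one home in col 2: r4c2 ⇒ r4c2=3.
Step 3. [r3c3∈{1,3}] r3c3 is the only open cell in col 3 admitting 3. So r3c3=3.
Step 4. [r4c3∈{1}] only 1 remains possible at r4c3 ⇒ r4c3=1.
Step 5. [r3c1∈{1}] r3c1's peers cover all but 1 ⇒ r3c1=1.
Step 6. [r2c2∈{2}] nothing but 2 survives at r2c2 ⇒ r2c2=2.
Step 7. [r1c4∈{3}] r1c4 is down to just 3, so r1c4=3.
Step 8. [r1c2∈{1}] r1c2's peers cover all but 1. So r1c2=1.
Step 9. [r3c4∈{2}] nothing but 2 survives at r3c4. So r3c4=2.
Step 10. [r2c3∈{4}] r2c3 has the single candidate 4. So r2c3=4.

Answer: 4 1 2 3 / 3 2 4 1 / 1 4 3 2 / 2 3 1 4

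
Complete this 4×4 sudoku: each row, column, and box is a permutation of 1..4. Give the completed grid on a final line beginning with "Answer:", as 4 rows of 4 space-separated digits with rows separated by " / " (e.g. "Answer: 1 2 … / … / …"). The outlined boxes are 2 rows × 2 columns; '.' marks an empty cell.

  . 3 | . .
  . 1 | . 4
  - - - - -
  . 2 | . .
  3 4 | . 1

Step 1. [r1c4∈{2}] nothing but 2 survives at r1c4, so r1c4=2.
Step 2. [r3c3∈{3,4}] 4 has one home in row 3: r3c3 ⇒ r3c3=4.
Step 3. [r2c1∈{2}] r2c1 has the single candidate 2. So r2c1=2.
Step 4. [r1c3∈{1}] nothing but 1 survives at r1c3. So r1c3=1.
Step 5. [r3c4∈{3}] only 3 remains possible at r3c4, so r3c4=3.
Step 6. [r1c1∈{4}] r1c1 has the single candidate 4, so r1c1=4.
Step 7. [r2c3∈{3}] r2c3's peers cover all but 3, so r2c3=3.
Step 8. [r3c1∈{1}] only 1 remains possible at r3c1 ⇒ r3c1=1.
Step 9. [r4c3∈{2}] nothing but 2 survives at r4c3. So r4c3=2.

Answer: 4 3 1 2 / 2 1 3 4 / 1 2 4 3 / 3 4 2 1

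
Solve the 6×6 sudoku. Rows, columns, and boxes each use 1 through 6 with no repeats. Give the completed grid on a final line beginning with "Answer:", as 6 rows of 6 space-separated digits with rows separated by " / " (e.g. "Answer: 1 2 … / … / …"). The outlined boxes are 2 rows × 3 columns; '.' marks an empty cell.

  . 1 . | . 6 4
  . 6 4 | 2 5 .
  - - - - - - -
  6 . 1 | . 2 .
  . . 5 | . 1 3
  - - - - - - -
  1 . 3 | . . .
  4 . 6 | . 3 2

Step 1. [r4c1∈{2}] r4c1 is down to just 2. So r4c1=2.
Step 2. [r5c6∈{5,6}] col 6 places 6 nowhere but r5c6 ⇒ r5c6=6.
Step 3. [r6c2∈{5}] only 5 remains possible at r6c2. So r6c2=5.
Step 4. [r5c4∈{4,5}] row 5 places 5 nowhere but r5c4. So r5c4=5.
Step 5. [r4c2∈{4}] r4c2's peers cover all but 4 ⇒ r4c2=4.
Step 6. [r2c1∈{3}] r2c1's peers cover all but 3. So r2c1=3.
Step 7. [r5c2∈{2}] r5c2 is down to just 2, so r5c2=2.
Step 8. [r6c4∈{1}] r6c4 has the single candidate 1 ⇒ r6c4=1.
Step 9. [r1c1∈{5}] r1c1 has the single candidate 5, so r1c1=5.
Step 10. [r4c4∈{6}] nothing but 6 survives at r4c4 ⇒ r4c4=6.
Step 11. [r1c3∈{2}] only 2 remains possible at r1c3, so r1c3=2.
Step 12. [r3c6∈{5}] only 5 remains possible at r3c6. So r3c6=5.
Step 13. [r3c2∈{3}] r3c2's peers cover all but 3, so r3c2=3.
Step 14. [r2c6∈{1}] r2c6's peers cover all but 1. So r2c6=1.
Step 15. [r5c5∈{4}] r5c5's peers cover all but 4. So r5c5=4.
Step 16. [r1c4∈{3}] only 3 remains possible at r1c4. So r1c4=3.
Step 17. [r3c4∈{4}] r3c4's peers cover all but 4. So r3c4=4.

Answer: 5 1 2 3 6 4 / 3 6 4 2 5 1 / 6 3 1 4 2 5 / 2 4 5 6 1 3 / 1 2 3 5 4 6 / 4 5 6 1 3 2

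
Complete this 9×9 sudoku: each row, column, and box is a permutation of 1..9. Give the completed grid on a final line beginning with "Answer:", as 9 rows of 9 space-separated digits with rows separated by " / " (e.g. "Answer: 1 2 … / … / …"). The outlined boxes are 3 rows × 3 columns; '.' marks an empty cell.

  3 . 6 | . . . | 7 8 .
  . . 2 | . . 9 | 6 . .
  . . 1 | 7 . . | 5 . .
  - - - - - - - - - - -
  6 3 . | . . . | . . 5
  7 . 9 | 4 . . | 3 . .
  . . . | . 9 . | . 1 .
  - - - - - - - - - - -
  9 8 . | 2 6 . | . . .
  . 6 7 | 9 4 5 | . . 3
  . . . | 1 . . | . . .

Step 1. [r4c4∈{8}] r4c4 has the single candidate 8. So r4c4=8.
Step 2. [r8c8∈{2}] nothing but 2 survives at r8c8, so r8c8=2.
Step 3. [r4c3∈{4}] only 4 remains possible at r4c3, so r4c3=4.
Step 4. [r3c6∈{2,3,4,6,8}] in row 3, 6 fits only at r3c6, so r3c6=6.
Step 5. [r5c9∈{2,6,8}] row 5 places 8 nowhere but r5c9 ⇒ r5c9=8.
Step 6. [r1c4∈{5}] r1c4 has the single candidate 5, so r1c4=5.
Step 7. [r5c2∈{1,2,5}] 1 has one home in col 2: r5c2. So r5c2=1.
Step 8. [r5c6∈{2}] nothing but 2 survives at r5c6 ⇒ r5c6=2.
Step 9. [r2c4∈{3}] nothing but 3 survives at r2c4, so r2c4=3.
Step 10. [r2c8∈{4}] r2c8's peers cover all but 4, so r2c8=4.
Step 11. [r9c5∈{3,7,8}] 3 has one home in col 5: r9c5, so r9c5=3.
Step 12. [r9c3∈{5}] r9c3 is down to just 5, so r9c3=5.
Step 13. [r7c6∈{7}] nothing but 7 survives at r7c6, so r7c6=7.
Step 14. [r6c9∈{2,4,6,7}] 7 has one home in row 6: r6c9, so r6c9=7.
Step 15. [r6c7∈{2,4}] 4 has one home in row 6: r6c7 ⇒ r6c7=4.
Step 16. [r9c9∈{4,6,9}] col 9 places 6 nowhere but r9c9 ⇒ r9c9=6.
Step 17. [r2c9∈{1}] r2c9 has the single candidate 1, so r2c9=1.
Step 18. [r4c8∈{9}] r4c8's peers cover all but 9. So r4c8=9.
Step 19. [r8c7∈{1,8}] 8 has one home in row 8: r8c7, so r8c7=8.
Step 20. [r2c5∈{8}] only 8 remains possible at r2c5 ⇒ r2c5=8.
Step 21. [r1c6∈{1,4}] col 6 places 4 nowhere but r1c6 ⇒ r1c6=4.
Step 22. [r1c5∈{1,2}] r1c5 is the only open cell in row 1 admitting 1. So r1c5=1.
Step 23. [r1c2∈{9}] r1c2 is down to just 9. So r1c2=9.
Step 24. [r3c1∈{4,8}] r3c1 is the only open cell in row 3 admitting 8. So r3c1=8.
Step 25. [r9c1∈{2,4}] in col 1, 4 fits only at r9c1 ⇒ r9c1=4.
Step 26. [r6c1∈{2,5}] across col 1, 2 lands solely at r6c1, so r6c1=2.
Step 27. [r2c1∈{5}] r2c1 has the single candidate 5 ⇒ r2c1=5.
Step 28. [r3c9∈{2,9}] in row 3, 9 fits only at r3c9, so r3c9=9.
Step 29. [r4c6∈{1}] r4c6's peers cover all but 1, so r4c6=1.
Step 30. [r9c2∈{2}] r9c2's peers cover all but 2, so r9c2=2.
Step 31. [r5c5∈{5}] nothing but 5 survives at r5c5. So r5c5=5.
Step 32. [r7c9∈{4}] r7c9 has the single candidate 4 ⇒ r7c9=4.
Step 33. [r9c7∈{9}] r9c7 has the single candidate 9 ⇒ r9c7=9.
Step 34. [r5c8∈{6}] nothing but 6 survives at r5c8, so r5c8=6.
Step 35. [r7c7∈{1}] r7c7's peers cover all but 1. So r7c7=1.
Step 36. [r7c8∈{5}] r7c8 is down to just 5 ⇒ r7c8=5.
Step 37. [r9c6∈{8}] r9c6's peers cover all but 8 ⇒ r9c6=8.
Step 38. [r4c5∈{7}] only 7 remains possible at r4c5, so r4c5=7.
Step 39. [r8c1∈{1}] only 1 remains possible at r8c1 ⇒ r8c1=1.
Step 40. [r6c6∈{3}] r6c6 is down to just 3. So r6c6=3.
Step 41. [r3c2∈{4}] r3c2's peers cover all but 4, so r3c2=4.
Step 42. [r6c2∈{5}] r6c2's peers cover all but 5 ⇒ r6c2=5.
Step 43. [r7c3∈{3}] only 3 remains possible at r7c3 ⇒ r7c3=3.
Step 44. [r2c2∈{7}] r2c2 is down to just 7, so r2c2=7.
Step 45. [r1c9∈{2}] nothing but 2 survives at r1c9, so r1c9=2.
Step 46. [r4c7∈{2}] r4c7 is down to just 2, so r4c7=2.
Step 47. [r9c8∈{7}] r9c8's peers cover all but 7 ⇒ r9c8=7.
Step 48. [r3c8∈{3}] r3c8 is down to just 3, so r3c8=3.
Step 49. [r3c5∈{2}] r3c5 has the single candidate 2. So r3c5=2.
Step 50. [r6c4∈{6}] r6c4 is down to just 6, so r6c4=6.
Step 51. [r6c3∈{8}] r6c3 has the single candidate 8 ⇒ r6c3=8.

Answer: 3 9 6 5 1 4 7 8 2 / 5 7 2 3 8 9 6 4 1 / 8 4 1 7 2 6 5 3 9 / 6 3 4 8 7 1 2 9 5 / 7 1 9 4 5 2 3 6 8 / 2 5 8 6 9 3 4 1 7 / 9 8 3 2 6 7 1 5 4 / 1 6 7 9 4 5 8 2 3 / 4 2 5 1 3 8 9 7 6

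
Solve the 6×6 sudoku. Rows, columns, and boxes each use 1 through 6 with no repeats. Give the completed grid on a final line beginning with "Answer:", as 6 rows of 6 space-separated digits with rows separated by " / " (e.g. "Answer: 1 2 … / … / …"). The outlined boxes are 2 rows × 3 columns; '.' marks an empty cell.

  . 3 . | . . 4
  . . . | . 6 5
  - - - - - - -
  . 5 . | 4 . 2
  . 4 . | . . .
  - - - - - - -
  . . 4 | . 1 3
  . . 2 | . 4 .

Step 1. [r2c3∈{1}] r2c3 is down to just 1 ⇒ r2c3=1.
Step 2. [r4c1∈{1,2,3,6}] row 4 places 2 nowhere but r4c1 ⇒ r4c1=2.
Step 3. [r6c6∈{6}] only 6 remains possible at r6c6, so r6c6=6.
Step 4. [r3c5∈{3}] r3c5 is down to just 3, so r3c5=3.
Step 5. [r3c3∈{6}] only 6 remains possible at r3c3, so r3c3=6.
Step 6. [r6c4∈{5}] only 5 remains possible at r6c4 ⇒ r6c4=5.
Step 7. [r5c1∈{5,6}] across row 5, 5 lands solely at r5c1 ⇒ r5c1=5.
Step 8. [r5c4∈{2}] r5c4's peers cover all but 2, so r5c4=2.
Step 9. [r4c4∈{1,6}] r4c4 is the only open cell in row 4 admitting 6. So r4c4=6.
Step 10. [r3c1∈{1}] r3c1 is down to just 1, so r3c1=1.
Step 11. [r1c1∈{6}] only 6 remains possible at r1c1 ⇒ r1c1=6.
Step 12. [r1c3∈{5}] nothing but 5 survives at r1c3, so r1c3=5.
Step 13. [r4c5∈{5}] r4c5 has the single candidate 5 ⇒ r4c5=5.
Step 14. [r4c3∈{3}] r4c3 has the single candidate 3 ⇒ r4c3=3.
Step 15. [r6c1∈{3}] nothing but 3 survives at r6c1, so r6c1=3.
Step 16. [r2c4∈{3}] r2c4 has the single candidate 3. So r2c4=3.
Step 17. [r6c2∈{1}] r6c2's peers cover all but 1, so r6c2=1.
Step 18. [r1c4∈{1}] nothing but 1 survives at r1c4 ⇒ r1c4=1.
Step 19. [r2c2∈{2}] r2c2 is down to just 2 ⇒ r2c2=2.
Step 20. [r4c6∈{1}] r4c6's peers cover all but 1. So r4c6=1.
Step 21. [r5c2∈{6}] r5c2's peers cover all but 6. So r5c2=6.
Step 22. [r1c5∈{2}] r1c5 is down to just 2, so r1c5=2.
Step 23. [r2c1∈{4}] r2c1's peers cover all but 4. So r2c1=4.

Answer: 6 3 5 1 2 4 / 4 2 1 3 6 5 / 1 5 6 4 3 2 / 2 4 3 6 5 1 / 5 6 4 2 1 3 / 3 1 2 5 4 6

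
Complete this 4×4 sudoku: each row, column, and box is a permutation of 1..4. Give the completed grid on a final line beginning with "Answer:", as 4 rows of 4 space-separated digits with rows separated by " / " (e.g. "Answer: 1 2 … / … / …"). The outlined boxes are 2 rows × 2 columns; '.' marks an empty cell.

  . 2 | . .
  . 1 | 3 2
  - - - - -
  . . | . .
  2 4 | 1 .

Step 1. [r1c3∈{4}] r1c3 has the single candidate 4. So r1c3=4.
Step 2. [r3c2∈{3}] only 3 remains possible at r3c2. So r3c2=3.
Step 3. [r4c4∈{3}] r4c4 has the single candidate 3. So r4c4=3.
Step 4. [r1c1∈{3}] only 3 remains possible at r1c1. So r1c1=3.
Step 5. [r3c3∈{2}] nothing but 2 survives at r3c3. So r3c3=2.
Step 6. [r2c1∈{4}] r2c1 is down to just 4 ⇒ r2c1=4.
Step 7. [r1c4∈{1}] r1c4 has the single candidate 1, so r1c4=1.
Step 8. [r3c4∈{4}] r3c4 has the single candidate 4, so r3c4=4.
Step 9. [r3c1∈{1}] r3c1 is down to just 1 ⇒ r3c1=1.

Answer: 3 2 4 1 / 4 1 3 2 / 1 3 2 4 / 2 4 1 3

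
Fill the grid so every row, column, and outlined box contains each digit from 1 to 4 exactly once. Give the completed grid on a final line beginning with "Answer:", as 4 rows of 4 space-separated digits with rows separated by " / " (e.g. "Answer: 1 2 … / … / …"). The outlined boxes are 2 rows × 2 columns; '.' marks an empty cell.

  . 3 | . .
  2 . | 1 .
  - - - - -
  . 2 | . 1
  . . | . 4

Step 1. [r1c3∈{2,4}] col 3 places 4 nowhere but r1c3. So r1c3=4.
Step 2. [r3c3∈{3}] r3c3's peers cover all but 3. So r3c3=3.
Step 3. [r4c1∈{1,3}] across row 4, 3 lands solely at r4c1. So r4c1=3.
Step 4. [r4c3∈{2}] only 2 remains possible at r4c3 ⇒ r4c3=2.
Step 5. [r4c2∈{1}] nothing but 1 survives at r4c2, so r4c2=1.
Step 6. [r1c1∈{1}] only 1 remains possible at r1c1 ⇒ r1c1=1.
Step 7. [r1c4∈{2}] r1c4's peers cover all but 2. So r1c4=2.
Step 8. [r3c1∈{4}] r3c1 has the single candidate 4 ⇒ r3c1=4.
Step 9. [r2c4∈{3}] only 3 remains possible at r2c4. So r2c4=3.
Step 10. [r2c2∈{4}] nothing but 4 survives at r2c2, so r2c2=4.

Answer: 1 3 4 2 / 2 4 1 3 / 4 2 3 1 / 3 1 2 4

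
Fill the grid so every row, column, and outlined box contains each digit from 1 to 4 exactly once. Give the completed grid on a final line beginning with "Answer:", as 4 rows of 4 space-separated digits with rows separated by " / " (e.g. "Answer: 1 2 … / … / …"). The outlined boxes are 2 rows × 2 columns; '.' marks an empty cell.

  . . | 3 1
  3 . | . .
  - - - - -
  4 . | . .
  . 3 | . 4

Step 1. [r1c1∈{2}] r1c1's peers cover all but 2, so r1c1=2.
Step 2. [r4c3∈{1,2}] across row 4, 2 lands solely at r4c3 ⇒ r4c3=2.
Step 3. [r2c2∈{1,4}] r2c2 is the only open cell in row 2 admitting 1 ⇒ r2c2=1.
Step 4. [r4c1∈{1}] nothing but 1 survives at r4c1 ⇒ r4c1=1.
Step 5. [r2c3∈{4}] nothing but 4 survives at r2c3, so r2c3=4.
Step 6. [r1c2∈{4}] r1c2 has the single candidate 4. So r1c2=4.
Step 7. [r2c4∈{2}] nothing but 2 survives at r2c4. So r2c4=2.
Step 8. [r3c2∈{2}] r3c2 is down to just 2 ⇒ r3c2=2.
Step 9. [r3c3∈{1}] r3c3 has the single candidate 1, so r3c3=1.
Step 10. [r3c4∈{3}] r3c4's peers cover all but 3, so r3c4=3.

Answer: 2 4 3 1 / 3 1 4 2 / 4 2 1 3 / 1 3 2 4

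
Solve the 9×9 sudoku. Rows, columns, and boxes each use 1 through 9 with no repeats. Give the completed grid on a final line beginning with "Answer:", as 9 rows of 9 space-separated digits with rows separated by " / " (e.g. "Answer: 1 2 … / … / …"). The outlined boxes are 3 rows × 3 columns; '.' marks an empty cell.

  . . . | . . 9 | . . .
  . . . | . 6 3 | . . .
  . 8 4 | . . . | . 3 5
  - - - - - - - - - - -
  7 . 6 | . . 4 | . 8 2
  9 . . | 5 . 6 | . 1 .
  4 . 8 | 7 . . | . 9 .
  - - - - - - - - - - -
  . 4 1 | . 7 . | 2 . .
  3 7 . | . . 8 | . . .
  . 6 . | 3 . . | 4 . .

Step 1. [r1c5∈{1,2,4,5,8}] 5 has one home in box 2: r1c5 ⇒ r1c5=5.
Step 2. [r3c7∈{1,6,7,9}] across row 3, 9 lands solely at r3c7. So r3c7=9.
Step 3. [r7c9∈{3,6,8,9}] r7c9 is the only open cell in row 7 admitting 3 ⇒ r7c9=3.
Step 4. [r9c9∈{1,7,8,9}] 8 has one home in box 9: r9c9, so r9c9=8.
Step 5. [r8c9∈{1,6,9}] 9 has one home in col 9: r8c9. So r8c9=9.
Step 6. [r8c7∈{1,5,6}] 1 has one home in box 9: r8c7. So r8c7=1.
Step 7. [r2c2∈{1,2,5,9}] col 2 places 9 nowhere but r2c2. So r2c2=9.
Step 8. [r9c3∈{2,5,9}] in col 3, 9 fits only at r9c3 ⇒ r9c3=9.
Step 9. [r9c8∈{5,7}] across row 9, 7 lands solely at r9c8, so r9c8=7.
Step 10. [r5c9∈{4,7}] r5c9 is the only open cell in row 5 admitting 4. So r5c9=4.
Step 11. [r3c1∈{1,2,6}] in row 3, 6 fits only at r3c1 ⇒ r3c1=6.
Step 12. [r4c5∈{1,3,9}] col 5 places 9 nowhere but r4c5. So r4c5=9.
Step 13. [r4c4∈{1}] r4c4 has the single candidate 1 ⇒ r4c4=1.
Step 14. [r3c4∈{2}] r3c4's peers cover all but 2, so r3c4=2.
Step 15. [r6c6∈{2}] nothing but 2 survives at r6c6. So r6c6=2.
Step 16. [r5c7∈{3,7}] row 5 places 7 nowhere but r5c7. So r5c7=7.
Step 17. [r6c2∈{1,3,5}] in row 6, 1 fits only at r6c2. So r6c2=1.
Step 18. [r6c7∈{3,5,6}] across row 6, 5 lands solely at r6c7, so r6c7=5.
Step 19. [r7c6∈{5}] nothing but 5 survives at r7c6. So r7c6=5.
Step 20. [r7c8∈{6}] only 6 remains possible at r7c8 ⇒ r7c8=6.
Step 21. [r9c1∈{2,5}] across row 9, 5 lands solely at r9c1 ⇒ r9c1=5.
Step 22. [r8c3∈{2}] only 2 remains possible at r8c3, so r8c3=2.
Step 23. [r5c3∈{3}] nothing but 3 survives at r5c3. So r5c3=3.
Step 24. [r1c7∈{6,8}] in col 7, 6 fits only at r1c7 ⇒ r1c7=6.
Step 25. [r3c5∈{1}] r3c5's peers cover all but 1, so r3c5=1.
Step 26. [r1c4∈{4,8}] in row 1, 8 fits only at r1c4, so r1c4=8.
Step 27. [r2c4∈{4}] r2c4 is down to just 4, so r2c4=4.
Step 28. [r1c3∈{7}] only 7 remains possible at r1c3 ⇒ r1c3=7.
Step 29. [r2c8∈{2}] r2c8 is down to just 2, so r2c8=2.
Step 30. [r1c9∈{1}] r1c9 has the single candidate 1 ⇒ r1c9=1.
Step 31. [r1c2∈{2,3}] r1c2 is the only open cell in row 1 admitting 3. So r1c2=3.
Step 32. [r1c8∈{4}] only 4 remains possible at r1c8. So r1c8=4.
Step 33. [r4c7∈{3}] only 3 remains possible at r4c7 ⇒ r4c7=3.
Step 34. [r1c1∈{2}] only 2 remains possible at r1c1 ⇒ r1c1=2.
Step 35. [r2c3∈{5}] r2c3 is down to just 5 ⇒ r2c3=5.
Step 36. [r2c9∈{7}] nothing but 7 survives at r2c9 ⇒ r2c9=7.
Step 37. [r8c8∈{5}] nothing but 5 survives at r8c8, so r8c8=5.
Step 38. [r3c6∈{7}] only 7 remains possible at r3c6. So r3c6=7.
Step 39. [r9c6∈{1}] r9c6 is down to just 1, so r9c6=1.
Step 40. [r6c5∈{3}] r6c5 has the single candidate 3. So r6c5=3.
Step 41. [r8c4∈{6}] only 6 remains possible at r8c4, so r8c4=6.
Step 42. [r7c4∈{9}] r7c4's peers cover all but 9. So r7c4=9.
Step 43. [r5c5∈{8}] r5c5's peers cover all but 8. So r5c5=8.
Step 44. [r4c2∈{5}] only 5 remains possible at r4c2 ⇒ r4c2=5.
Step 45. [r2c1∈{1}] nothing but 1 survives at r2c1. So r2c1=1.
Step 46. [r8c5∈{4}] nothing but 4 survives at r8c5, so r8c5=4.
Step 47. [r6c9∈{6}] r6c9's peers cover all but 6, so r6c9=6.
Step 48. [r2c7∈{8}] r2c7 is down to just 8. So r2c7=8.
Step 49. [r7c1∈{8}] r7c1's peers cover all but 8 ⇒ r7c1=8.
Step 50. [r5c2∈{2}] r5c2 has the single candidate 2, so r5c2=2.
Step 51. [r9c5∈{2}] r9c5's peers cover all but 2. So r9c5=2.

Answer: 2 3 7 8 5 9 6 4 1 / 1 9 5 4 6 3 8 2 7 / 6 8 4 2 1 7 9 3 5 / 7 5 6 1 9 4 3 8 2 / 9 2 3 5 8 6 7 1 4 / 4 1 8 7 3 2 5 9 6 / 8 4 1 9 7 5 2 6 3 / 3 7 2 6 4 8 1 5 9 / 5 6 9 3 2 1 4 7 8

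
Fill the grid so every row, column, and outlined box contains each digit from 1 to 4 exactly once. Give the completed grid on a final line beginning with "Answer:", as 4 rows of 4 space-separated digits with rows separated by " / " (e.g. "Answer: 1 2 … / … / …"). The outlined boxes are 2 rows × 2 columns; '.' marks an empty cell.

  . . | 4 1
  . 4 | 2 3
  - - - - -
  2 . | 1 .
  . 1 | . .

Step 1. [r1c1∈{3}] only 3 remains possible at r1c1, so r1c1=3.
Step 2. [r4c1∈{4}] nothing but 4 survives at r4c1, so r4c1=4.
Step 3. [r3c2∈{3}] r3c2's peers cover all but 3, so r3c2=3.
Step 4. [r4c4∈{2}] only 2 remains possible at r4c4. So r4c4=2.
Step 5. [r1c2∈{2}] only 2 remains possible at r1c2 ⇒ r1c2=2.
Step 6. [r2c1∈{1}] r2c1 is down to just 1, so r2c1=1.
Step 7. [r3c4∈{4}] nothing but 4 survives at r3c4. So r3c4=4.
Step 8. [r4c3∈{3}] r4c3's peers cover all but 3, so r4c3=3.

Answer: 3 2 4 1 / 1 4 2 3 / 2 3 1 4 / 4 1 3 2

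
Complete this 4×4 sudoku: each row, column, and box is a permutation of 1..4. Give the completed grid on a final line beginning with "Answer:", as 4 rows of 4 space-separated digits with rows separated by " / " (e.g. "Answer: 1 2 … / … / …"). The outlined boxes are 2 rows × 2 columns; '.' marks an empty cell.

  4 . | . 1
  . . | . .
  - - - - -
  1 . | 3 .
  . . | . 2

Step 1. [r2c1∈{2,3}] in col 1, 2 fits only at r2c1 ⇒ r2c1=2.
Step 2. [r3c4∈{4}] nothing but 4 survives at r3c4, so r3c4=4.
Step 3. [r1c2∈{3}] r1c2 is down to just 3, so r1c2=3.
Step 4. [r2c2∈{1}] only 1 remains possible at r2c2. So r2c2=1.
Step 5. [r4c2∈{4}] r4c2 is down to just 4, so r4c2=4.
Step 6. [r4c1∈{3}] r4c1 has the single candidate 3. So r4c1=3.
Step 7. [r2c3∈{4}] r2c3 has the single candidate 4 ⇒ r2c3=4.
Step 8. [r3c2∈{2}] r3c2 has the single candidate 2. So r3c2=2.
Step 9. [r4c3∈{1}] r4c3's peers cover all but 1 ⇒ r4c3=1.
Step 10. [r2c4∈{3}] only 3 remains possible at r2c4 ⇒ r2c4=3.
Step 11. [r1c3∈{2}] nothing but 2 survives at r1c3, so r1c3=2.

Answer: 4 3 2 1 / 2 1 4 3 / 1 2 3 4 / 3 4 1 2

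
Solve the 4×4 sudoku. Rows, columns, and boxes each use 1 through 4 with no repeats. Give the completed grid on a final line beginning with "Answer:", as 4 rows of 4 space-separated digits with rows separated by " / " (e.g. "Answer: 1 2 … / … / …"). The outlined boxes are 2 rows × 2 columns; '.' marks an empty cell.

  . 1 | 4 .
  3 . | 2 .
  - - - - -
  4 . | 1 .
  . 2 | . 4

Step 1. [r3c4∈{2,3}] r3c4 is the only open cell in row 3 admitting 2, so r3c4=2.
Step 2. [r1c4∈{3}] r1c4 has the single candidate 3, so r1c4=3.
Step 3. [r4c3∈{3}] r4c3 is down to just 3, so r4c3=3.
Step 4. [r4c1∈{1}] r4c1 is down to just 1, so r4c1=1.
Step 5. [r1c1∈{2}] only 2 remains possible at r1c1 ⇒ r1c1=2.
Step 6. [r2c4∈{1}] r2c4's peers cover all but 1. So r2c4=1.
Step 7. [r2c2∈{4}] nothing but 4 survives at r2c2 ⇒ r2c2=4.
Step 8. [r3c2∈{3}] r3c2 has the single candidate 3 ⇒ r3c2=3.

Answer: 2 1 4 3 / 3 4 2 1 / 4 3 1 2 / 1 2 3 4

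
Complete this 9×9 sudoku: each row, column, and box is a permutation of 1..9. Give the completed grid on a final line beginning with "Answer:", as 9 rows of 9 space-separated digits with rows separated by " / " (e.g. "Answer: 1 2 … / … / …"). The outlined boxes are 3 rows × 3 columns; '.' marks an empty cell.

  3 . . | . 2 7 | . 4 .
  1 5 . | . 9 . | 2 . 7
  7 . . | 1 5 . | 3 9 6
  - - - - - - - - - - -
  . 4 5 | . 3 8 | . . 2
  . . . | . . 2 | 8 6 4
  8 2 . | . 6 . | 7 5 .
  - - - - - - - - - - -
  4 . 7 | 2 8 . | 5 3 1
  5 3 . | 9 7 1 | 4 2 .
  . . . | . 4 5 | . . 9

Step 1. [r8c3∈{6,8}] in row 8, 6 fits only at r8c3. So r8c3=6.
Step 2. [r3c2∈{8}] r3c2's peers cover all but 8. So r3c2=8.
Step 3. [r6c3∈{1,3,9}] 1 has one home in row 6: r6c3. So r6c3=1.
Step 4. [r3c6∈{4}] only 4 remains possible at r3c6, so r3c6=4.
Step 5. [r5c1∈{9}] r5c1 has the single candidate 9, so r5c1=9.
Step 6. [r2c8∈{8}] nothing but 8 survives at r2c8. So r2c8=8.
Step 7. [r1c2∈{6,9}] 6 has one home in col 2: r1c2 ⇒ r1c2=6.
Step 8. [r9c4∈{3,6}] row 9 places 3 nowhere but r9c4, so r9c4=3.
Step 9. [r4c7∈{1,9}] r4c7 is the only open cell in row 4 admitting 9 ⇒ r4c7=9.
Step 10. [r9c3∈{2,8}] across row 9, 8 lands solely at r9c3, so r9c3=8.
Step 11. [r4c4∈{7}] only 7 remains possible at r4c4. So r4c4=7.
Step 12. [r2c6∈{3,6}] across row 2, 3 lands solely at r2c6 ⇒ r2c6=3.
Step 13. [r9c1∈{2}] nothing but 2 survives at r9c1 ⇒ r9c1=2.
Step 14. [r5c3∈{3}] r5c3's peers cover all but 3. So r5c3=3.
Step 15. [r5c4∈{5}] only 5 remains possible at r5c4, so r5c4=5.
Step 16. [r7c2∈{9}] r7c2 has the single candidate 9, so r7c2=9.
Step 17. [r2c4∈{6}] only 6 remains possible at r2c4 ⇒ r2c4=6.
Step 18. [r9c8∈{7}] nothing but 7 survives at r9c8, so r9c8=7.
Step 19. [r1c4∈{8}] nothing but 8 survives at r1c4 ⇒ r1c4=8.
Step 20. [r7c6∈{6}] nothing but 6 survives at r7c6. So r7c6=6.
Step 21. [r9c7∈{6}] r9c7 has the single candidate 6, so r9c7=6.
Step 22. [r5c5∈{1}] r5c5 has the single candidate 1, so r5c5=1.
Step 23. [r9c2∈{1}] r9c2's peers cover all but 1, so r9c2=1.
Step 24. [r4c8∈{1}] nothing but 1 survives at r4c8. So r4c8=1.
Step 25. [r3c3∈{2}] r3c3 is down to just 2 ⇒ r3c3=2.
Step 26. [r2c3∈{4}] r2c3 is down to just 4. So r2c3=4.
Step 27. [r4c1∈{6}] r4c1 is down to just 6 ⇒ r4c1=6.
Step 28. [r5c2∈{7}] r5c2's peers cover all but 7 ⇒ r5c2=7.
Step 29. [r6c9∈{3}] r6c9 has the single candidate 3. So r6c9=3.
Step 30. [r8c9∈{8}] r8c9 has the single candidate 8. So r8c9=8.
Step 31. [r1c3∈{9}] r1c3 is down to just 9, so r1c3=9.
Step 32. [r6c4∈{4}] r6c4 has the single candidate 4, so r6c4=4.
Step 33. [r1c7∈{1}] only 1 remains possible at r1c7, so r1c7=1.
Step 34. [r6c6∈{9}] r6c6's peers cover all but 9. So r6c6=9.
Step 35. [r1c9∈{5}] only 5 remains possible at r1c9, so r1c9=5.

Answer: 3 6 9 8 2 7 1 4 5 / 1 5 4 6 9 3 2 8 7 / 7 8 2 1 5 4 3 9 6 / 6 4 5 7 3 8 9 1 2 / 9 7 3 5 1 2 8 6 4 / 8 2 1 4 6 9 7 5 3 / 4 9 7 2 8 6 5 3 1 / 5 3 6 9 7 1 4 2 8 / 2 1 8 3 4 5 6 7 9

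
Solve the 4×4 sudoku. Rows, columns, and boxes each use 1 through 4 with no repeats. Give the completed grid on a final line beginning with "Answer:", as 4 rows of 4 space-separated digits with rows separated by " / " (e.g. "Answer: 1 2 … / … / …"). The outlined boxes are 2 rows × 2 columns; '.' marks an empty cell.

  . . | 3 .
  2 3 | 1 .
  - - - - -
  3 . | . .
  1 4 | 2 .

Step 1. [r2c4∈{4}] nothing but 4 survives at r2c4. So r2c4=4.
Step 2. [r1c2∈{1}] r1c2 has the single candidate 1 ⇒ r1c2=1.
Step 3. [r4c4∈{3}] nothing but 3 survives at r4c4, so r4c4=3.
Step 4. [r1c4∈{2}] r1c4's peers cover all but 2, so r1c4=2.
Step 5. [r1c1∈{4}] only 4 remains possible at r1c1. So r1c1=4.
Step 6. [r3c3∈{4}] nothing but 4 survives at r3c3, so r3c3=4.
Step 7. [r3c4∈{1}] r3c4's peers cover all but 1 ⇒ r3c4=1.
Step 8. [r3c2∈{2}] nothing but 2 survives at r3c2. So r3c2=2.

Answer: 4 1 3 2 / 2 3 1 4 / 3 2 4 1 / 1 4 2 3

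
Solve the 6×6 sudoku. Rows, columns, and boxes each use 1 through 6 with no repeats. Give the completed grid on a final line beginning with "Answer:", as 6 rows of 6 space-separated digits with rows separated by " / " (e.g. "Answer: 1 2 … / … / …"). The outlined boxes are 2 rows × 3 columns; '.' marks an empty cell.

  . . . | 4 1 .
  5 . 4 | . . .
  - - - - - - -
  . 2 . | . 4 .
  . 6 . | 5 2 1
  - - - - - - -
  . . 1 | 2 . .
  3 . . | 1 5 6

Step 1. [r3c6∈{3}] r3c6 has the single candidate 3. So r3c6=3.
Step 2. [r2c4∈{3,6}] across col 4, 3 lands solely at r2c4, so r2c4=3.
Step 3. [r1c3∈{2,3,6}] r1c3 is the only open cell in col 3 admitting 6 ⇒ r1c3=6.
Step 4. [r6c2∈{4}] r6c2 is down to just 4 ⇒ r6c2=4.
Step 5. [r1c6∈{2,5}] in row 1, 5 fits only at r1c6 ⇒ r1c6=5.
Step 6. [r2c6∈{2}] r2c6 is down to just 2 ⇒ r2c6=2.
Step 7. [r3c3∈{5}] r3c3 is down to just 5, so r3c3=5.
Step 8. [r4c3∈{3}] nothing but 3 survives at r4c3 ⇒ r4c3=3.
Step 9. [r3c4∈{6}] r3c4 is down to just 6 ⇒ r3c4=6.
Step 10. [r5c2∈{5}] only 5 remains possible at r5c2. So r5c2=5.
Step 11. [r5c1∈{6}] r5c1 is down to just 6 ⇒ r5c1=6.
Step 12. [r6c3∈{2}] r6c3's peers cover all but 2 ⇒ r6c3=2.
Step 13. [r3c1∈{1}] only 1 remains possible at r3c1, so r3c1=1.
Step 14. [r5c5∈{3}] r5c5 has the single candidate 3. So r5c5=3.
Step 15. [r4c1∈{4}] only 4 remains possible at r4c1, so r4c1=4.
Step 16. [r2c2∈{1}] r2c2 is down to just 1 ⇒ r2c2=1.
Step 17. [r2c5∈{6}] only 6 remains possible at r2c5 ⇒ r2c5=6.
Step 18. [r1c1∈{2}] r1c1's peers cover all but 2 ⇒ r1c1=2.
Step 19. [r5c6∈{4}] only 4 remains possible at r5c6. So r5c6=4.
Step 20. [r1c2∈{3}] r1c2's peers cover all but 3, so r1c2=3.

Answer: 2 3 6 4 1 5 / 5 1 4 3 6 2 / 1 2 5 6 4 3 / 4 6 3 5 2 1 / 6 5 1 2 3 4 / 3 4 2 1 5 6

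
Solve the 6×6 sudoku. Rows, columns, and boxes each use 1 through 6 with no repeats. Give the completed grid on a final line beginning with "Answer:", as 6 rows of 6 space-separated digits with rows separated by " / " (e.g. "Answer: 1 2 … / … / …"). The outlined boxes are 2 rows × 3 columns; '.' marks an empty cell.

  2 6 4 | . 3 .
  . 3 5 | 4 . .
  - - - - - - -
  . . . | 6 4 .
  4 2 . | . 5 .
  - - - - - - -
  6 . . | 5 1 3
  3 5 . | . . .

Step 1. [r4c6∈{1}] r4c6 has the single candidate 1. So r4c6=1.
Step 2. [r6c4∈{2}] nothing but 2 survives at r6c4. So r6c4=2.
Step 3. [r2c5∈{2,6}] r2c5 is the only open cell in col 5 admitting 2, so r2c5=2.
Step 4. [r3c2∈{1}] only 1 remains possible at r3c2. So r3c2=1.
Step 5. [r6c6∈{4,6}] row 6 places 4 nowhere but r6c6 ⇒ r6c6=4.
Step 6. [r4c3∈{3,6}] row 4 places 6 nowhere but r4c3. So r4c3=6.
Step 7. [r2c1∈{1}] r2c1 is down to just 1. So r2c1=1.
Step 8. [r2c6∈{6}] r2c6's peers cover all but 6. So r2c6=6.
Step 9. [r1c6∈{5}] r1c6's peers cover all but 5, so r1c6=5.
Step 10. [r6c3∈{1}] nothing but 1 survives at r6c3. So r6c3=1.
Step 11. [r5c3∈{2}] nothing but 2 survives at r5c3, so r5c3=2.
Step 12. [r3c3∈{3}] r3c3's peers cover all but 3. So r3c3=3.
Step 13. [r5c2∈{4}] r5c2's peers cover all but 4, so r5c2=4.
Step 14. [r4c4∈{3}] only 3 remains possible at r4c4. So r4c4=3.
Step 15. [r3c1∈{5}] r3c1's peers cover all but 5. So r3c1=5.
Step 16. [r3c6∈{2}] r3c6 is down to just 2, so r3c6=2.
Step 17. [r6c5∈{6}] nothing but 6 survives at r6c5 ⇒ r6c5=6.
Step 18. [r1c4∈{1}] r1c4's peers cover all but 1, so r1c4=1.

Answer: 2 6 4 1 3 5 / 1 3 5 4 2 6 / 5 1 3 6 4 2 / 4 2 6 3 5 1 / 6 4 2 5 1 3 / 3 5 1 2 6 4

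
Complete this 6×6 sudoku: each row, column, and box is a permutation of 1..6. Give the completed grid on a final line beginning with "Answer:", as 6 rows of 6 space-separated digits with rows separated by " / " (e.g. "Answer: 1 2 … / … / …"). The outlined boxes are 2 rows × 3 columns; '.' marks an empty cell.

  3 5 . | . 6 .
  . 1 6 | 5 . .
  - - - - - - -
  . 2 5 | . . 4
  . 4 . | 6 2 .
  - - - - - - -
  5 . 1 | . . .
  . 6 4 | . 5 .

Step 1. [r1c4∈{1,2,4}] in row 1, 4 fits only at r1c4 ⇒ r1c4=4.
Step 2. [r3c5∈{1,3}] in col 5, 1 fits only at r3c5. So r3c5=1.
Step 3. [r3c4∈{3}] r3c4 has the single candidate 3, so r3c4=3.
Step 4. [r6c6∈{1,2,3}] 3 has one home in row 6: r6c6, so r6c6=3.
Step 5. [r2c6∈{2}] nothing but 2 survives at r2c6, so r2c6=2.
Step 6. [r6c4∈{1,2}] in row 6, 1 fits only at r6c4 ⇒ r6c4=1.
Step 7. [r5c6∈{6}] nothing but 6 survives at r5c6 ⇒ r5c6=6.
Step 8. [r4c3∈{3}] r4c3 is down to just 3 ⇒ r4c3=3.
Step 9. [r5c2∈{3}] r5c2 has the single candidate 3. So r5c2=3.
Step 10. [r4c1∈{1}] r4c1's peers cover all but 1. So r4c1=1.
Step 11. [r6c1∈{2}] nothing but 2 survives at r6c1. So r6c1=2.
Step 12. [r5c5∈{4}] r5c5 is down to just 4. So r5c5=4.
Step 13. [r1c6∈{1}] nothing but 1 survives at r1c6 ⇒ r1c6=1.
Step 14. [r4c6∈{5}] nothing but 5 survives at r4c6 ⇒ r4c6=5.
Step 15. [r2c1∈{4}] nothing but 4 survives at r2c1, so r2c1=4.
Step 16. [r3c1∈{6}] r3c1 has the single candidate 6. So r3c1=6.
Step 17. [r2c5∈{3}] r2c5 has the single candidate 3. So r2c5=3.
Step 18. [r1c3∈{2}] r1c3 has the single candidate 2. So r1c3=2.
Step 19. [r5c4∈{2}] r5c4 is down to just 2. So r5c4=2.

Answer: 3 5 2 4 6 1 / 4 1 6 5 3 2 / 6 2 5 3 1 4 / 1 4 3 6 2 5 / 5 3 1 2 4 6 / 2 6 4 1 5 3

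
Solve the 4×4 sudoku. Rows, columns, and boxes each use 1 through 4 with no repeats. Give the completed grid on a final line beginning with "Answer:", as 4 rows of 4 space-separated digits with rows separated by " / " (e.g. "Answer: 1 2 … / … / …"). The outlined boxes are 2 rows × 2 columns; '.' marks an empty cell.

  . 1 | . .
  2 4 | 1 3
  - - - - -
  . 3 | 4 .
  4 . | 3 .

Step 1. [r3c4∈{1,2}] r3c4 is the only open cell in row 3 admitting 2 ⇒ r3c4=2.
Step 2. [r1c1∈{3}] nothing but 3 survives at r1c1 ⇒ r1c1=3.
Step 3. [r1c3∈{2}] r1c3's peers cover all but 2. So r1c3=2.
Step 4. [r1c4∈{4}] r1c4 is down to just 4, so r1c4=4.
Step 5. [r3c1∈{1}] r3c1's peers cover all but 1, so r3c1=1.
Step 6. [r4c2∈{2}] r4c2's peers cover all but 2. So r4c2=2.
Step 7. [r4c4∈{1}] r4c4's peers cover all but 1 ⇒ r4c4=1.

Answer: 3 1 2 4 / 2 4 1 3 / 1 3 4 2 / 4 2 3 1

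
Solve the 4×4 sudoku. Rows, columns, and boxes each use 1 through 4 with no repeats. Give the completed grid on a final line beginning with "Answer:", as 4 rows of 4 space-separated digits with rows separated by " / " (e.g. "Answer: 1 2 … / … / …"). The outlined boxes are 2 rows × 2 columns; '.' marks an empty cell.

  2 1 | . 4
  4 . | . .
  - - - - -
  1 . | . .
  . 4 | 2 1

Step 1. [r3c4∈{3}] r3c4's peers cover all but 3. So r3c4=3.
Step 2. [r2c2∈{3}] only 3 remains possible at r2c2. So r2c2=3.
Step 3. [r1c3∈{3}] r1c3's peers cover all but 3, so r1c3=3.
Step 4. [r3c3∈{4}] r3c3 is down to just 4, so r3c3=4.
Step 5. [r4c1∈{3}] only 3 remains possible at r4c1. So r4c1=3.
Step 6. [r2c3∈{1}] r2c3 is down to just 1, so r2c3=1.
Step 7. [r3c2∈{2}] nothing but 2 survives at r3c2. So r3c2=2.
Step 8. [r2c4∈{2}] r2c4's peers cover all but 2. So r2c4=2.

Answer: 2 1 3 4 / 4 3 1 2 / 1 2 4 3 / 3 4 2 1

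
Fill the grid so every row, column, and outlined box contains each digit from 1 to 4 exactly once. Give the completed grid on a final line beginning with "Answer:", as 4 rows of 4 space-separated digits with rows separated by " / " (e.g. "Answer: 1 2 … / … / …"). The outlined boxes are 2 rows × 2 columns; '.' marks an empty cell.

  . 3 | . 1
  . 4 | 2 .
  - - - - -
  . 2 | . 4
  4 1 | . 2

Step 1. [r4c3∈{3}] r4c3 is down to just 3. So r4c3=3.
Step 2. [r3c1∈{3}] nothing but 3 survives at r3c1 ⇒ r3c1=3.
Step 3. [r1c3∈{4}] r1c3 is down to just 4, so r1c3=4.
Step 4. [r3c3∈{1}] r3c3's peers cover all but 1 ⇒ r3c3=1.
Step 5. [r1c1∈{2}] r1c1 has the single candidate 2 ⇒ r1c1=2.
Step 6. [r2c4∈{3}] r2c4 has the single candidate 3 ⇒ r2c4=3.
Step 7. [r2c1∈{1}] r2c1's peers cover all but 1. So r2c1=1.

Answer: 2 3 4 1 / 1 4 2 3 / 3 2 1 4 / 4 1 3 2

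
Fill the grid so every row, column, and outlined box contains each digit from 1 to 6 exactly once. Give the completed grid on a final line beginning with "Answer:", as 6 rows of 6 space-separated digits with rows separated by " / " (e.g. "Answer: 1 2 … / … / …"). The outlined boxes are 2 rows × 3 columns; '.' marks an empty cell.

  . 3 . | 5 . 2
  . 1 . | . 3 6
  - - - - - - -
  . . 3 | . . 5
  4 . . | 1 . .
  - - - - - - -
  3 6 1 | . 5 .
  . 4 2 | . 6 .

Step 1. [r3c2∈{2}] r3c2 has the single candidate 2. So r3c2=2.
Step 2. [r2c4∈{4}] r2c4's peers cover all but 4. So r2c4=4.
Step 3. [r4c3∈{5,6}] r4c3 is the only open cell in row 4 admitting 6, so r4c3=6.
Step 4. [r6c1∈{5}] nothing but 5 survives at r6c1, so r6c1=5.
Step 5. [r6c6∈{1,3}] r6c6 is the only open cell in row 6 admitting 1 ⇒ r6c6=1.
Step 6. [r1c3∈{4}] r1c3 has the single candidate 4, so r1c3=4.
Step 7. [r4c5∈{2}] only 2 remains possible at r4c5. So r4c5=2.
Step 8. [r4c2∈{5}] r4c2 has the single candidate 5. So r4c2=5.
Step 9. [r2c1∈{2}] r2c1's peers cover all but 2, so r2c1=2.
Step 10. [r2c3∈{5}] r2c3 has the single candidate 5 ⇒ r2c3=5.
Step 11. [r5c6∈{4}] r5c6 has the single candidate 4. So r5c6=4.
Step 12. [r3c5∈{4}] nothing but 4 survives at r3c5, so r3c5=4.
Step 13. [r1c1∈{6}] r1c1 has the single candidate 6, so r1c1=6.
Step 14. [r4c6∈{3}] only 3 remains possible at r4c6. So r4c6=3.
Step 15. [r5c4∈{2}] r5c4 is down to just 2 ⇒ r5c4=2.
Step 16. [r6c4∈{3}] r6c4's peers cover all but 3 ⇒ r6c4=3.
Step 17. [r3c1∈{1}] r3c1 has the single candidate 1, so r3c1=1.
Step 18. [r3c4∈{6}] r3c4 is down to just 6 ⇒ r3c4=6.
Step 19. [r1c5∈{1}] nothing but 1 survives at r1c5, so r1c5=1.

Answer: 6 3 4 5 1 2 / 2 1 5 4 3 6 / 1 2 3 6 4 5 / 4 5 6 1 2 3 / 3 6 1 2 5 4 / 5 4 2 3 6 1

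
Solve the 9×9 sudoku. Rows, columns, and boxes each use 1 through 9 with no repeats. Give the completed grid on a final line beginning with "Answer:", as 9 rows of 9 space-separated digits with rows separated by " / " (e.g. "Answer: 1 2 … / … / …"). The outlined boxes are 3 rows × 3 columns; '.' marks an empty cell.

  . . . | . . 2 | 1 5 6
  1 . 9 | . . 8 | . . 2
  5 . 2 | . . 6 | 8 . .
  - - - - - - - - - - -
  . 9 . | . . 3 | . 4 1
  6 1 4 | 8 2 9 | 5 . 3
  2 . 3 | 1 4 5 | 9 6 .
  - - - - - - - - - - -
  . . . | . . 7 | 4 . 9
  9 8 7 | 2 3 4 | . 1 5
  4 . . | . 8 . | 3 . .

Step 1. [r2c7∈{7}] r2c7's peers cover all but 7, so r2c7=7.
Step 2. [r9c4∈{5,6,9}] across row 9, 9 lands solely at r9c4. So r9c4=9.
Step 3. [r6c2∈{7}] only 7 remains possible at r6c2, so r6c2=7.
Step 4. [r1c1∈{3,7,8}] 7 has one home in col 1: r1c1. So r1c1=7.
Step 5. [r2c2∈{3,4,6}] r2c2 is the only open cell in row 2 admitting 6. So r2c2=6.
Step 6. [r2c4∈{3,4,5}] r2c4 is the only open cell in row 2 admitting 4 ⇒ r2c4=4.
Step 7. [r7c4∈{5,6}] col 4 places 5 nowhere but r7c4 ⇒ r7c4=5.
Step 8. [r9c3∈{1,5,6}] r9c3 is the only open cell in row 9 admitting 6 ⇒ r9c3=6.
Step 9. [r3c5∈{1,7,9}] in row 3, 1 fits only at r3c5 ⇒ r3c5=1.
Step 10. [r3c4∈{3,7}] row 3 places 7 nowhere but r3c4. So r3c4=7.
Step 11. [r1c2∈{3,4}] r1c2 is the only open cell in row 1 admitting 4. So r1c2=4.
Step 12. [r3c2∈{3}] r3c2 is down to just 3 ⇒ r3c2=3.
Step 13. [r7c2∈{2}] r7c2's peers cover all but 2, so r7c2=2.
Step 14. [r9c8∈{2,7}] across row 9, 2 lands solely at r9c8, so r9c8=2.
Step 15. [r4c1∈{8}] r4c1 has the single candidate 8, so r4c1=8.
Step 16. [r7c5∈{6}] nothing but 6 survives at r7c5 ⇒ r7c5=6.
Step 17. [r2c5∈{5}] nothing but 5 survives at r2c5 ⇒ r2c5=5.
Step 18. [r3c8∈{9}] only 9 remains possible at r3c8, so r3c8=9.
Step 19. [r7c8∈{8}] r7c8's peers cover all but 8. So r7c8=8.
Step 20. [r1c4∈{3}] r1c4 is down to just 3. So r1c4=3.
Step 21. [r8c7∈{6}] only 6 remains possible at r8c7 ⇒ r8c7=6.
Step 22. [r4c3∈{5}] r4c3's peers cover all but 5 ⇒ r4c3=5.
Step 23. [r7c3∈{1}] only 1 remains possible at r7c3, so r7c3=1.
Step 24. [r6c9∈{8}] r6c9's peers cover all but 8 ⇒ r6c9=8.
Step 25. [r1c3∈{8}] only 8 remains possible at r1c3 ⇒ r1c3=8.
Step 26. [r4c7∈{2}] r4c7 has the single candidate 2 ⇒ r4c7=2.
Step 27. [r3c9∈{4}] nothing but 4 survives at r3c9 ⇒ r3c9=4.
Step 28. [r9c6∈{1}] nothing but 1 survives at r9c6. So r9c6=1.
Step 29. [r4c5∈{7}] only 7 remains possible at r4c5, so r4c5=7.
Step 30. [r7c1∈{3}] r7c1 has the single candidate 3. So r7c1=3.
Step 31. [r1c5∈{9}] r1c5 has the single candidate 9 ⇒ r1c5=9.
Step 32. [r9c2∈{5}] r9c2's peers cover all but 5 ⇒ r9c2=5.
Step 33. [r9c9∈{7}] r9c9 is down to just 7 ⇒ r9c9=7.
Step 34. [r2c8∈{3}] r2c8's peers cover all but 3, so r2c8=3.
Step 35. [r5c8∈{7}] r5c8 is down to just 7, so r5c8=7.
Step 36. [r4c4∈{6}] r4c4 is down to just 6. So r4c4=6.

Answer: 7 4 8 3 9 2 1 5 6 / 1 6 9 4 5 8 7 3 2 / 5 3 2 7 1 6 8 9 4 / 8 9 5 6 7 3 2 4 1 / 6 1 4 8 2 9 5 7 3 / 2 7 3 1 4 5 9 6 8 / 3 2 1 5 6 7 4 8 9 / 9 8 7 2 3 4 6 1 5 / 4 5 6 9 8 1 3 2 7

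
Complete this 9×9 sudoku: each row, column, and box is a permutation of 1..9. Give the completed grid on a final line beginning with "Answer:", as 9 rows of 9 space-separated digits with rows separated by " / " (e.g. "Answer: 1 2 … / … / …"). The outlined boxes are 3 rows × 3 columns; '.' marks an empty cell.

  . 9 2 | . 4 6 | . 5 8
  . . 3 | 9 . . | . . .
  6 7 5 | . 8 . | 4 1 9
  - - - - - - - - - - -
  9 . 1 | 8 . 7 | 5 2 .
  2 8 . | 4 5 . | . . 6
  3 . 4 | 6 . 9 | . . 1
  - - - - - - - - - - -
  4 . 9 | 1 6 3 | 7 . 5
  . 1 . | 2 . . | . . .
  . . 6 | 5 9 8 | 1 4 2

Step 1. [r8c3∈{7,8}] r8c3 is the only open cell in col 3 admitting 8 ⇒ r8c3=8.
Step 2. [r2c5∈{1,2,7}] across col 5, 1 lands solely at r2c5. So r2c5=1.
Step 3. [r6c8∈{7,8}] r6c8 is the only open cell in row 6 admitting 7 ⇒ r6c8=7.
Step 4. [r8c9∈{3}] only 3 remains possible at r8c9 ⇒ r8c9=3.
Step 5. [r2c7∈{2,6}] 2 has one home in col 7: r2c7. So r2c7=2.
Step 6. [r5c8∈{3,9}] r5c8 is the only open cell in col 8 admitting 3 ⇒ r5c8=3.
Step 7. [r8c7∈{6,9}] across col 7, 6 lands solely at r8c7 ⇒ r8c7=6.
Step 8. [r9c1∈{7}] nothing but 7 survives at r9c1. So r9c1=7.
Step 9. [r1c4∈{3,7}] 7 has one home in row 1: r1c4, so r1c4=7.
Step 10. [r2c8∈{6}] r2c8 has the single candidate 6, so r2c8=6.
Step 11. [r8c8∈{9}] r8c8 is down to just 9, so r8c8=9.
Step 12. [r8c5∈{7}] r8c5 is down to just 7, so r8c5=7.
Step 13. [r1c1∈{1}] r1c1 has the single candidate 1 ⇒ r1c1=1.
Step 14. [r5c6∈{1}] r5c6's peers cover all but 1, so r5c6=1.
Step 15. [r6c7∈{8}] r6c7 is down to just 8 ⇒ r6c7=8.
Step 16. [r7c8∈{8}] nothing but 8 survives at r7c8. So r7c8=8.
Step 17. [r1c7∈{3}] r1c7's peers cover all but 3. So r1c7=3.
Step 18. [r3c4∈{3}] only 3 remains possible at r3c4 ⇒ r3c4=3.
Step 19. [r6c5∈{2}] nothing but 2 survives at r6c5 ⇒ r6c5=2.
Step 20. [r2c2∈{4}] only 4 remains possible at r2c2, so r2c2=4.
Step 21. [r4c9∈{4}] r4c9 is down to just 4, so r4c9=4.
Step 22. [r5c7∈{9}] nothing but 9 survives at r5c7, so r5c7=9.
Step 23. [r8c1∈{5}] only 5 remains possible at r8c1. So r8c1=5.
Step 24. [r2c6∈{5}] r2c6 is down to just 5, so r2c6=5.
Step 25. [r2c1∈{8}] nothing but 8 survives at r2c1 ⇒ r2c1=8.
Step 26. [r7c2∈{2}] r7c2 is down to just 2, so r7c2=2.
Step 27. [r2c9∈{7}] nothing but 7 survives at r2c9, so r2c9=7.
Step 28. [r6c2∈{5}] r6c2 is down to just 5 ⇒ r6c2=5.
Step 29. [r4c5∈{3}] only 3 remains possible at r4c5 ⇒ r4c5=3.
Step 30. [r5c3∈{7}] only 7 remains possible at r5c3. So r5c3=7.
Step 31. [r3c6∈{2}] r3c6 is down to just 2. So r3c6=2.
Step 32. [r8c6∈{4}] r8c6 has the single candidate 4, so r8c6=4.
Step 33. [r9c2∈{3}] r9c2 is down to just 3 ⇒ r9c2=3.
Step 34. [r4c2∈{6}] r4c2's peers cover all but 6 ⇒ r4c2=6.

Answer: 1 9 2 7 4 6 3 5 8 / 8 4 3 9 1 5 2 6 7 / 6 7 5 3 8 2 4 1 9 / 9 6 1 8 3 7 5 2 4 / 2 8 7 4 5 1 9 3 6 / 3 5 4 6 2 9 8 7 1 / 4 2 9 1 6 3 7 8 5 / 5 1 8 2 7 4 6 9 3 / 7 3 6 5 9 8 1 4 2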